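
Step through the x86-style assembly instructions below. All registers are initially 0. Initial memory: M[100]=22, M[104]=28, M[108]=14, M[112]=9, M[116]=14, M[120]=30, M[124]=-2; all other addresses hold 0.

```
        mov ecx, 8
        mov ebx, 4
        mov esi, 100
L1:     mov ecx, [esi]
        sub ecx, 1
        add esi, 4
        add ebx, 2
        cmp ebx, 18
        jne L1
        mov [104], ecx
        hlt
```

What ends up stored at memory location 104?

mov ecx, 8 → ecx=8
mov ebx, 4 → ebx=4
mov esi, 100 → esi=100
mov ecx, [esi] → ecx=M[100]=22
sub ecx, 1 → ecx=22-1=21
add esi, 4 → esi=100+4=104
add ebx, 2 → ebx=4+2=6
cmp ebx, 18  (cmp 6,18)
jne L1: taken
mov ecx, [esi] → ecx=M[104]=28
sub ecx, 1 → ecx=28-1=27
add esi, 4 → esi=104+4=108
add ebx, 2 → ebx=6+2=8
cmp ebx, 18  (cmp 8,18)
jne L1: taken
mov ecx, [esi] → ecx=M[108]=14
sub ecx, 1 → ecx=14-1=13
add esi, 4 → esi=108+4=112
add ebx, 2 → ebx=8+2=10
cmp ebx, 18  (cmp 10,18)
jne L1: taken
mov ecx, [esi] → ecx=M[112]=9
sub ecx, 1 → ecx=9-1=8
add esi, 4 → esi=112+4=116
add ebx, 2 → ebx=10+2=12
cmp ebx, 18  (cmp 12,18)
jne L1: taken
mov ecx, [esi] → ecx=M[116]=14
sub ecx, 1 → ecx=14-1=13
add esi, 4 → esi=116+4=120
add ebx, 2 → ebx=12+2=14
cmp ebx, 18  (cmp 14,18)
jne L1: taken
mov ecx, [esi] → ecx=M[120]=30
sub ecx, 1 → ecx=30-1=29
add esi, 4 → esi=120+4=124
add ebx, 2 → ebx=14+2=16
cmp ebx, 18  (cmp 16,18)
jne L1: taken
mov ecx, [esi] → ecx=M[124]=-2
sub ecx, 1 → ecx=(-2)-1=-3
add esi, 4 → esi=124+4=128
add ebx, 2 → ebx=16+2=18
cmp ebx, 18  (cmp 18,18)
jne L1: not taken
mov [104], ecx → M[104]=-3
halt.

-3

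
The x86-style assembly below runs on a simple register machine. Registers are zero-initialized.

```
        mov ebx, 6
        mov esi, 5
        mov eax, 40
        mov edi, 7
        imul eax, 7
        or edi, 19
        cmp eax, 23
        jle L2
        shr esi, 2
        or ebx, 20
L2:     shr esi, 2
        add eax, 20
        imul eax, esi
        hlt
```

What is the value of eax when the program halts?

0

after mov ebx, 6: ebx=6
after mov esi, 5: esi=5
after mov eax, 40: eax=40
after mov edi, 7: edi=7
after imul eax, 7: eax=40*7=280
after or edi, 19: edi=7|19=23
cmp eax, 23  (cmp 280,23)
jle L2: not taken
after shr esi, 2: esi=5>>2=1
after or ebx, 20: ebx=6|20=22
after shr esi, 2: esi=1>>2=0
after add eax, 20: eax=280+20=300
after imul eax, esi: eax=300*0=0
halt.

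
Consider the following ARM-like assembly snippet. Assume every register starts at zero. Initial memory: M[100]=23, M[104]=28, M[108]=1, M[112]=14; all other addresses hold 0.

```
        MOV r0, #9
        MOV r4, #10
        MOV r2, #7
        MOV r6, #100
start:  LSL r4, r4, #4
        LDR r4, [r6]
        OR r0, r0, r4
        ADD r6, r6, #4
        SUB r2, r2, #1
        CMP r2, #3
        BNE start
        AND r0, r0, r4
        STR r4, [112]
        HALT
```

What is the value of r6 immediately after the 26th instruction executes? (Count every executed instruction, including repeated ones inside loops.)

r0=9
r4=10
r2=7
r6=100
r4=10<<4=160
r4=M[100]=23
r0=9|23=31
r6=100+4=104
r2=7-1=6
CMP r2, #3  (cmp 6,3)
BNE start: taken
r4=23<<4=368
r4=M[104]=28
r0=31|28=31
r6=104+4=108
r2=6-1=5
CMP r2, #3  (cmp 5,3)
BNE start: taken
r4=28<<4=448
r4=M[108]=1
r0=31|1=31
r6=108+4=112
r2=5-1=4
CMP r2, #3  (cmp 4,3)
BNE start: taken
r4=1<<4=16
After step 26: r6 = 112.

112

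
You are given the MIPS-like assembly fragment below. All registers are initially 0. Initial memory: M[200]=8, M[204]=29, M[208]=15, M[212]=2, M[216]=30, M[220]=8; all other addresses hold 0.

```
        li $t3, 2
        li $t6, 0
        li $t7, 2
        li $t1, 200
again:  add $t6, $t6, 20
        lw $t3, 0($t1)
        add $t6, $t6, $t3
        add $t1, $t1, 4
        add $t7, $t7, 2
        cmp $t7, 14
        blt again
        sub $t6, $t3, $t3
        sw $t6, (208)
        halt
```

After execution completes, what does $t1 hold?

224

after li $t3, 2: $t3=2
after li $t6, 0: $t6=0
after li $t7, 2: $t7=2
after li $t1, 200: $t1=200
after add $t6, $t6, 20: $t6=0+20=20
after lw $t3, 0($t1): $t3=M[200]=8
after add $t6, $t6, $t3: $t6=20+8=28
after add $t1, $t1, 4: $t1=200+4=204
after add $t7, $t7, 2: $t7=2+2=4
cmp $t7, 14  (cmp 4,14)
blt again: taken
after add $t6, $t6, 20: $t6=28+20=48
after lw $t3, 0($t1): $t3=M[204]=29
after add $t6, $t6, $t3: $t6=48+29=77
after add $t1, $t1, 4: $t1=204+4=208
after add $t7, $t7, 2: $t7=4+2=6
cmp $t7, 14  (cmp 6,14)
blt again: taken
after add $t6, $t6, 20: $t6=77+20=97
after lw $t3, 0($t1): $t3=M[208]=15
after add $t6, $t6, $t3: $t6=97+15=112
after add $t1, $t1, 4: $t1=208+4=212
after add $t7, $t7, 2: $t7=6+2=8
cmp $t7, 14  (cmp 8,14)
blt again: taken
after add $t6, $t6, 20: $t6=112+20=132
after lw $t3, 0($t1): $t3=M[212]=2
after add $t6, $t6, $t3: $t6=132+2=134
after add $t1, $t1, 4: $t1=212+4=216
after add $t7, $t7, 2: $t7=8+2=10
cmp $t7, 14  (cmp 10,14)
blt again: taken
after add $t6, $t6, 20: $t6=134+20=154
after lw $t3, 0($t1): $t3=M[216]=30
after add $t6, $t6, $t3: $t6=154+30=184
after add $t1, $t1, 4: $t1=216+4=220
after add $t7, $t7, 2: $t7=10+2=12
cmp $t7, 14  (cmp 12,14)
blt again: taken
after add $t6, $t6, 20: $t6=184+20=204
after lw $t3, 0($t1): $t3=M[220]=8
after add $t6, $t6, $t3: $t6=204+8=212
after add $t1, $t1, 4: $t1=220+4=224
after add $t7, $t7, 2: $t7=12+2=14
cmp $t7, 14  (cmp 14,14)
blt again: not taken
after sub $t6, $t3, $t3: $t6=8-8=0
sw $t6, (208) → M[208]=0
halt.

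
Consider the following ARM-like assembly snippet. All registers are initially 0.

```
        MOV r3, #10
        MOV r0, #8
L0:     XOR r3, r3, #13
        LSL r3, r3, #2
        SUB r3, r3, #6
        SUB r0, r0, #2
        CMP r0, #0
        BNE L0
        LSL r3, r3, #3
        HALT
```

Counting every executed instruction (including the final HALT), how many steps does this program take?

r3=10
r0=8
r3=10^13=7
r3=7<<2=28
r3=28-6=22
r0=8-2=6
CMP r0, #0  (cmp 6,0)
BNE L0: taken
r3=22^13=27
r3=27<<2=108
r3=108-6=102
r0=6-2=4
CMP r0, #0  (cmp 4,0)
BNE L0: taken
r3=102^13=107
r3=107<<2=428
r3=428-6=422
r0=4-2=2
CMP r0, #0  (cmp 2,0)
BNE L0: taken
r3=422^13=427
r3=427<<2=1708
r3=1708-6=1702
r0=2-2=0
CMP r0, #0  (cmp 0,0)
BNE L0: not taken
r3=1702<<3=13616
halt.
Total executed instructions: 28.

28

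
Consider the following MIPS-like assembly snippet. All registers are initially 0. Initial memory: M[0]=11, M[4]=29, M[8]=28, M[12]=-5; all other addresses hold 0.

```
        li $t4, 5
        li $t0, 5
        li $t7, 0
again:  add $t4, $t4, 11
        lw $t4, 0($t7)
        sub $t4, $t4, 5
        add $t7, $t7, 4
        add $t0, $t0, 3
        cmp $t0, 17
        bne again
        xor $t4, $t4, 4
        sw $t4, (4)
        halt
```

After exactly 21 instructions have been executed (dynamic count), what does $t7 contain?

after li $t4, 5: $t4=5
after li $t0, 5: $t0=5
after li $t7, 0: $t7=0
after add $t4, $t4, 11: $t4=5+11=16
after lw $t4, 0($t7): $t4=M[0]=11
after sub $t4, $t4, 5: $t4=11-5=6
after add $t7, $t7, 4: $t7=0+4=4
after add $t0, $t0, 3: $t0=5+3=8
cmp $t0, 17  (cmp 8,17)
bne again: taken
after add $t4, $t4, 11: $t4=6+11=17
after lw $t4, 0($t7): $t4=M[4]=29
after sub $t4, $t4, 5: $t4=29-5=24
after add $t7, $t7, 4: $t7=4+4=8
after add $t0, $t0, 3: $t0=8+3=11
cmp $t0, 17  (cmp 11,17)
bne again: taken
after add $t4, $t4, 11: $t4=24+11=35
after lw $t4, 0($t7): $t4=M[8]=28
after sub $t4, $t4, 5: $t4=28-5=23
after add $t7, $t7, 4: $t7=8+4=12
After step 21: $t7 = 12.

12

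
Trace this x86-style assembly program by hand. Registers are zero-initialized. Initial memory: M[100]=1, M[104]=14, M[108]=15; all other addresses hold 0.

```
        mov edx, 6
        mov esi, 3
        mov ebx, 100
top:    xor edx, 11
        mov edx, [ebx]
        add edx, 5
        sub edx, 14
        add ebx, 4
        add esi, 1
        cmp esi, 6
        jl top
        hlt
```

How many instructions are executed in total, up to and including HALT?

edx=6
esi=3
ebx=100
edx=6^11=13
edx=M[100]=1
edx=1+5=6
edx=6-14=-8
ebx=100+4=104
esi=3+1=4
cmp esi, 6  (cmp 4,6)
jl top: taken
edx=(-8)^11=-13
edx=M[104]=14
edx=14+5=19
edx=19-14=5
ebx=104+4=108
esi=4+1=5
cmp esi, 6  (cmp 5,6)
jl top: taken
edx=5^11=14
edx=M[108]=15
edx=15+5=20
edx=20-14=6
ebx=108+4=112
esi=5+1=6
cmp esi, 6  (cmp 6,6)
jl top: not taken
halt.
Total executed instructions: 28.

28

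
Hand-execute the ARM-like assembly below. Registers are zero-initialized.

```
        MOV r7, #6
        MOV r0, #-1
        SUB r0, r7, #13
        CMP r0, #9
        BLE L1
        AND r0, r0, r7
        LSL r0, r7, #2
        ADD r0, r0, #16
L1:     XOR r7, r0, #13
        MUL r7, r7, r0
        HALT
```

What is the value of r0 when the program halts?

-7

MOV r7, #6 → r7=6
MOV r0, #-1 → r0=-1
SUB r0, r7, #13 → r0=6-13=-7
CMP r0, #9  (cmp -7,9)
BLE L1: taken
XOR r7, r0, #13 → r7=(-7)^13=-12
MUL r7, r7, r0 → r7=(-12)*(-7)=84
halt.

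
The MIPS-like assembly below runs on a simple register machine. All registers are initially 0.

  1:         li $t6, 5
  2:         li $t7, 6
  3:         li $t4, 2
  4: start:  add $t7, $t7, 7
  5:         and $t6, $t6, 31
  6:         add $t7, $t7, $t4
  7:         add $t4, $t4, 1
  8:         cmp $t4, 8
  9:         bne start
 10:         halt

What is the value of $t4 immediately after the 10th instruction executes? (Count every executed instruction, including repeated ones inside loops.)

$t6=5
$t7=6
$t4=2
$t7=6+7=13
$t6=5&31=5
$t7=13+2=15
$t4=2+1=3
cmp $t4, 8  (cmp 3,8)
bne start: taken
$t7=15+7=22
After step 10: $t4 = 3.

3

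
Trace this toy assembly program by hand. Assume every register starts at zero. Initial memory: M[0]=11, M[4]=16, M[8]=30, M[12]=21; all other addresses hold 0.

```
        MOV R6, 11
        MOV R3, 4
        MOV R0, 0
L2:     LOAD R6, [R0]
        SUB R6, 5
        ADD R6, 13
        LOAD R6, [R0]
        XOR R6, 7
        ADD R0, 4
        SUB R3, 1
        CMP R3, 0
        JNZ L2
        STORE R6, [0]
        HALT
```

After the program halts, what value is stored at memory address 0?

18

after MOV R6, 11: R6=11
after MOV R3, 4: R3=4
after MOV R0, 0: R0=0
after LOAD R6, [R0]: R6=M[0]=11
after SUB R6, 5: R6=11-5=6
after ADD R6, 13: R6=6+13=19
after LOAD R6, [R0]: R6=M[0]=11
after XOR R6, 7: R6=11^7=12
after ADD R0, 4: R0=0+4=4
after SUB R3, 1: R3=4-1=3
CMP R3, 0  (cmp 3,0)
JNZ L2: taken
after LOAD R6, [R0]: R6=M[4]=16
after SUB R6, 5: R6=16-5=11
after ADD R6, 13: R6=11+13=24
after LOAD R6, [R0]: R6=M[4]=16
after XOR R6, 7: R6=16^7=23
after ADD R0, 4: R0=4+4=8
after SUB R3, 1: R3=3-1=2
CMP R3, 0  (cmp 2,0)
JNZ L2: taken
after LOAD R6, [R0]: R6=M[8]=30
after SUB R6, 5: R6=30-5=25
after ADD R6, 13: R6=25+13=38
after LOAD R6, [R0]: R6=M[8]=30
after XOR R6, 7: R6=30^7=25
after ADD R0, 4: R0=8+4=12
after SUB R3, 1: R3=2-1=1
CMP R3, 0  (cmp 1,0)
JNZ L2: taken
after LOAD R6, [R0]: R6=M[12]=21
after SUB R6, 5: R6=21-5=16
after ADD R6, 13: R6=16+13=29
after LOAD R6, [R0]: R6=M[12]=21
after XOR R6, 7: R6=21^7=18
after ADD R0, 4: R0=12+4=16
after SUB R3, 1: R3=1-1=0
CMP R3, 0  (cmp 0,0)
JNZ L2: not taken
STORE R6, [0] → M[0]=18
halt.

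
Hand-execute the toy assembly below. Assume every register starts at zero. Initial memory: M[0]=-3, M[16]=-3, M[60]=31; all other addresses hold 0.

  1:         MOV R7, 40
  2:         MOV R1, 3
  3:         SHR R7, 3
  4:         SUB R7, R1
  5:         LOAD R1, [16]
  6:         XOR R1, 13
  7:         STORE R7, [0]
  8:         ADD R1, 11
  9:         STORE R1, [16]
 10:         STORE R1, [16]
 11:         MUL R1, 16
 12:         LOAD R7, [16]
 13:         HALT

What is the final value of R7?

R7=40
R1=3
R7=40>>3=5
R7=5-3=2
R1=M[16]=-3
R1=(-3)^13=-16
STORE R7, [0] → M[0]=2
R1=(-16)+11=-5
STORE R1, [16] → M[16]=-5
STORE R1, [16] → M[16]=-5
R1=(-5)*16=-80
R7=M[16]=-5
halt.

-5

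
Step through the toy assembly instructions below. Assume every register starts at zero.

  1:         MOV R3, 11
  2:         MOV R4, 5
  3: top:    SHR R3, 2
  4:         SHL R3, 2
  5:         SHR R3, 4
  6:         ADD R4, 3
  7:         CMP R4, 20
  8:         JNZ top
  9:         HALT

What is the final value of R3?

0

R3=11
R4=5
R3=11>>2=2
R3=2<<2=8
R3=8>>4=0
R4=5+3=8
CMP R4, 20  (cmp 8,20)
JNZ top: taken
R3=0>>2=0
R3=0<<2=0
R3=0>>4=0
R4=8+3=11
CMP R4, 20  (cmp 11,20)
JNZ top: taken
R3=0>>2=0
R3=0<<2=0
R3=0>>4=0
R4=11+3=14
CMP R4, 20  (cmp 14,20)
JNZ top: taken
R3=0>>2=0
R3=0<<2=0
R3=0>>4=0
R4=14+3=17
CMP R4, 20  (cmp 17,20)
JNZ top: taken
R3=0>>2=0
R3=0<<2=0
R3=0>>4=0
R4=17+3=20
CMP R4, 20  (cmp 20,20)
JNZ top: not taken
halt.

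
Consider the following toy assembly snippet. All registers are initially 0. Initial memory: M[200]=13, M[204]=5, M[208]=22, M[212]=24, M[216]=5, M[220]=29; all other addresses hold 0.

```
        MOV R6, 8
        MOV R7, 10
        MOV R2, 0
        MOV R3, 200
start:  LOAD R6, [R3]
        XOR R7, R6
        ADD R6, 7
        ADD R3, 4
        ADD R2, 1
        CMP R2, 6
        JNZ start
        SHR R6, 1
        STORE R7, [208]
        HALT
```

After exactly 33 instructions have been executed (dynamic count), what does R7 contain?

12

R6=8
R7=10
R2=0
R3=200
R6=M[200]=13
R7=10^13=7
R6=13+7=20
R3=200+4=204
R2=0+1=1
CMP R2, 6  (cmp 1,6)
JNZ start: taken
R6=M[204]=5
R7=7^5=2
R6=5+7=12
R3=204+4=208
R2=1+1=2
CMP R2, 6  (cmp 2,6)
JNZ start: taken
R6=M[208]=22
R7=2^22=20
R6=22+7=29
R3=208+4=212
R2=2+1=3
CMP R2, 6  (cmp 3,6)
JNZ start: taken
R6=M[212]=24
R7=20^24=12
R6=24+7=31
R3=212+4=216
R2=3+1=4
CMP R2, 6  (cmp 4,6)
JNZ start: taken
R6=M[216]=5
After step 33: R7 = 12.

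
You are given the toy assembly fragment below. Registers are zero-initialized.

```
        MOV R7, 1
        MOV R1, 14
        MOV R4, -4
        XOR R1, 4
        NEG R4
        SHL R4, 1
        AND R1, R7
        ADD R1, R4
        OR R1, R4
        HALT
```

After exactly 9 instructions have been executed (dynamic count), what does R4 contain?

8

R7=1
R1=14
R4=-4
R1=14^4=10
R4=-(-4)=4
R4=4<<1=8
R1=10&1=0
R1=0+8=8
R1=8|8=8
After step 9: R4 = 8.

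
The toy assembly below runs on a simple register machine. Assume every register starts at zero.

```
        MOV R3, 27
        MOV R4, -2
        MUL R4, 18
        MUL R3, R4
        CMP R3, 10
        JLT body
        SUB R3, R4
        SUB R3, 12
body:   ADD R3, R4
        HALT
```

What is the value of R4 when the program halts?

-36

MOV R3, 27 → R3=27
MOV R4, -2 → R4=-2
MUL R4, 18 → R4=(-2)*18=-36
MUL R3, R4 → R3=27*(-36)=-972
CMP R3, 10  (cmp -972,10)
JLT body: taken
ADD R3, R4 → R3=(-972)+(-36)=-1008
halt.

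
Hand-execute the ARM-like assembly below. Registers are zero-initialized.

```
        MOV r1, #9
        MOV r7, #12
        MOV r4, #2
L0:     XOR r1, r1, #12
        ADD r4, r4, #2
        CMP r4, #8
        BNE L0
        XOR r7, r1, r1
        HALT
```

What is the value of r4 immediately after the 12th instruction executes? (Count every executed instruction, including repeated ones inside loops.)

6

MOV r1, #9 → r1=9
MOV r7, #12 → r7=12
MOV r4, #2 → r4=2
XOR r1, r1, #12 → r1=9^12=5
ADD r4, r4, #2 → r4=2+2=4
CMP r4, #8  (cmp 4,8)
BNE L0: taken
XOR r1, r1, #12 → r1=5^12=9
ADD r4, r4, #2 → r4=4+2=6
CMP r4, #8  (cmp 6,8)
BNE L0: taken
XOR r1, r1, #12 → r1=9^12=5
After step 12: r4 = 6.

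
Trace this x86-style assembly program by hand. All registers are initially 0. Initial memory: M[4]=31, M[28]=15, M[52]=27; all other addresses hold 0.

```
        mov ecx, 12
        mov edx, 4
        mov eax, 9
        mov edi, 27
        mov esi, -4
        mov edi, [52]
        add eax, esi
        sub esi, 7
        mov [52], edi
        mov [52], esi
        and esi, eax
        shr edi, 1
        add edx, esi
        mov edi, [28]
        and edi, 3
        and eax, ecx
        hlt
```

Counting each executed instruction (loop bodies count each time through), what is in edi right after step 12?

13

mov ecx, 12 → ecx=12
mov edx, 4 → edx=4
mov eax, 9 → eax=9
mov edi, 27 → edi=27
mov esi, -4 → esi=-4
mov edi, [52] → edi=M[52]=27
add eax, esi → eax=9+(-4)=5
sub esi, 7 → esi=(-4)-7=-11
mov [52], edi → M[52]=27
mov [52], esi → M[52]=-11
and esi, eax → esi=(-11)&5=5
shr edi, 1 → edi=27>>1=13
After step 12: edi = 13.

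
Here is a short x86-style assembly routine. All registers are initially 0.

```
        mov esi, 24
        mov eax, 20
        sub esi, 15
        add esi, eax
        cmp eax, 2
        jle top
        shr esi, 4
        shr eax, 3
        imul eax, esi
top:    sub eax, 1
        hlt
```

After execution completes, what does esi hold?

mov esi, 24 → esi=24
mov eax, 20 → eax=20
sub esi, 15 → esi=24-15=9
add esi, eax → esi=9+20=29
cmp eax, 2  (cmp 20,2)
jle top: not taken
shr esi, 4 → esi=29>>4=1
shr eax, 3 → eax=20>>3=2
imul eax, esi → eax=2*1=2
sub eax, 1 → eax=2-1=1
halt.

1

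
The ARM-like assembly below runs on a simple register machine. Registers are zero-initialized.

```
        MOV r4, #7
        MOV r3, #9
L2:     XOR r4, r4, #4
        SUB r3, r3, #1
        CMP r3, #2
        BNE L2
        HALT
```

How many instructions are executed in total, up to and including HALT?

r4=7
r3=9
r4=7^4=3
r3=9-1=8
CMP r3, #2  (cmp 8,2)
BNE L2: taken
r4=3^4=7
r3=8-1=7
CMP r3, #2  (cmp 7,2)
BNE L2: taken
r4=7^4=3
r3=7-1=6
CMP r3, #2  (cmp 6,2)
BNE L2: taken
r4=3^4=7
r3=6-1=5
CMP r3, #2  (cmp 5,2)
BNE L2: taken
r4=7^4=3
r3=5-1=4
CMP r3, #2  (cmp 4,2)
BNE L2: taken
r4=3^4=7
r3=4-1=3
CMP r3, #2  (cmp 3,2)
BNE L2: taken
r4=7^4=3
r3=3-1=2
CMP r3, #2  (cmp 2,2)
BNE L2: not taken
halt.
Total executed instructions: 31.

31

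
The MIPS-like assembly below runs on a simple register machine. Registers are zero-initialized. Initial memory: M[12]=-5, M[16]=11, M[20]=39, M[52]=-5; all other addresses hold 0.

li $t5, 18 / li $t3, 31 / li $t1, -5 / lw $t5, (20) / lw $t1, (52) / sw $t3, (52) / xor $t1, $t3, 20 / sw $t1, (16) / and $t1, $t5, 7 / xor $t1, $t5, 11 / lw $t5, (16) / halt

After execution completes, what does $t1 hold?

44

li $t5, 18 → $t5=18
li $t3, 31 → $t3=31
li $t1, -5 → $t1=-5
lw $t5, (20) → $t5=M[20]=39
lw $t1, (52) → $t1=M[52]=-5
sw $t3, (52) → M[52]=31
xor $t1, $t3, 20 → $t1=31^20=11
sw $t1, (16) → M[16]=11
and $t1, $t5, 7 → $t1=39&7=7
xor $t1, $t5, 11 → $t1=39^11=44
lw $t5, (16) → $t5=M[16]=11
halt.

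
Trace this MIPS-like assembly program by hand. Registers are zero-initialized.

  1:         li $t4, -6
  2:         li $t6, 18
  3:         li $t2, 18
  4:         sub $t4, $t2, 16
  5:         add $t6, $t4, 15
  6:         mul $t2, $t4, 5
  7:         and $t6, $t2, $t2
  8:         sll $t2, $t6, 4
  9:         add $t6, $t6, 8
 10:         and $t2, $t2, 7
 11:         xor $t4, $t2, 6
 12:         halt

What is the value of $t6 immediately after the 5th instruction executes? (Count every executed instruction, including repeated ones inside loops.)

17

$t4=-6
$t6=18
$t2=18
$t4=18-16=2
$t6=2+15=17
After step 5: $t6 = 17.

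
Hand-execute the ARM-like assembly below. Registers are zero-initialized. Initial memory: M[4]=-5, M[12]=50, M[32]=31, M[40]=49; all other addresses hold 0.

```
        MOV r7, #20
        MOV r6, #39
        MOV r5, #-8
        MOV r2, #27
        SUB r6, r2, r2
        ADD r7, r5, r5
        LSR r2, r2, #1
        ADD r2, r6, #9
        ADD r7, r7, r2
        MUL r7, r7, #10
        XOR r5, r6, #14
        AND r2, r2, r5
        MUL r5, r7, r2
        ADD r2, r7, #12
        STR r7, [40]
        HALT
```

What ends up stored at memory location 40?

-70

r7=20
r6=39
r5=-8
r2=27
r6=27-27=0
r7=(-8)+(-8)=-16
r2=27>>1=13
r2=0+9=9
r7=(-16)+9=-7
r7=(-7)*10=-70
r5=0^14=14
r2=9&14=8
r5=(-70)*8=-560
r2=(-70)+12=-58
STR r7, [40] → M[40]=-70
halt.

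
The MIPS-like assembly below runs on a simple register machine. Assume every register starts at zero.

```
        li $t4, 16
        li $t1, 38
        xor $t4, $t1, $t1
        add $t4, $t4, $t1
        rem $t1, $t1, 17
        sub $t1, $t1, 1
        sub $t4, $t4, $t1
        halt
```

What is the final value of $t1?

3

after li $t4, 16: $t4=16
after li $t1, 38: $t1=38
after xor $t4, $t1, $t1: $t4=38^38=0
after add $t4, $t4, $t1: $t4=0+38=38
after rem $t1, $t1, 17: $t1=38%17=4
after sub $t1, $t1, 1: $t1=4-1=3
after sub $t4, $t4, $t1: $t4=38-3=35
halt.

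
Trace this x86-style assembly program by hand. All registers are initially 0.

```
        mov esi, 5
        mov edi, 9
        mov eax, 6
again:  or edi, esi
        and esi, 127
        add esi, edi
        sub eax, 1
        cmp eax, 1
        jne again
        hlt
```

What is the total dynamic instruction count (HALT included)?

34

esi=5
edi=9
eax=6
edi=9|5=13
esi=5&127=5
esi=5+13=18
eax=6-1=5
cmp eax, 1  (cmp 5,1)
jne again: taken
edi=13|18=31
esi=18&127=18
esi=18+31=49
eax=5-1=4
cmp eax, 1  (cmp 4,1)
jne again: taken
edi=31|49=63
esi=49&127=49
esi=49+63=112
eax=4-1=3
cmp eax, 1  (cmp 3,1)
jne again: taken
edi=63|112=127
esi=112&127=112
esi=112+127=239
eax=3-1=2
cmp eax, 1  (cmp 2,1)
jne again: taken
edi=127|239=255
esi=239&127=111
esi=111+255=366
eax=2-1=1
cmp eax, 1  (cmp 1,1)
jne again: not taken
halt.
Total executed instructions: 34.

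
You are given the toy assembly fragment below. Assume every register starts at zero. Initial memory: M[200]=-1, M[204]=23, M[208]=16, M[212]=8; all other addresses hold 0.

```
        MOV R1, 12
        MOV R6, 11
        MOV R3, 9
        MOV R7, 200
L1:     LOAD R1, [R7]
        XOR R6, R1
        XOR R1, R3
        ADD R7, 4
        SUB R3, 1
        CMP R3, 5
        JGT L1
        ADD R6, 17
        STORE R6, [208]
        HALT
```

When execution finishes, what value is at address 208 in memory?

R1=12
R6=11
R3=9
R7=200
R1=M[200]=-1
R6=11^(-1)=-12
R1=(-1)^9=-10
R7=200+4=204
R3=9-1=8
CMP R3, 5  (cmp 8,5)
JGT L1: taken
R1=M[204]=23
R6=(-12)^23=-29
R1=23^8=31
R7=204+4=208
R3=8-1=7
CMP R3, 5  (cmp 7,5)
JGT L1: taken
R1=M[208]=16
R6=(-29)^16=-13
R1=16^7=23
R7=208+4=212
R3=7-1=6
CMP R3, 5  (cmp 6,5)
JGT L1: taken
R1=M[212]=8
R6=(-13)^8=-5
R1=8^6=14
R7=212+4=216
R3=6-1=5
CMP R3, 5  (cmp 5,5)
JGT L1: not taken
R6=(-5)+17=12
STORE R6, [208] → M[208]=12
halt.

12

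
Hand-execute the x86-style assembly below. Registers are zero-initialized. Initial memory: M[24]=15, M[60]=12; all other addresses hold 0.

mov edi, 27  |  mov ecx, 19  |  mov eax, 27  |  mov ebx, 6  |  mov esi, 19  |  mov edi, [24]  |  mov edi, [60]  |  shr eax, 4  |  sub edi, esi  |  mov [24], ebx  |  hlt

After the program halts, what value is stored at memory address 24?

edi=27
ecx=19
eax=27
ebx=6
esi=19
edi=M[24]=15
edi=M[60]=12
eax=27>>4=1
edi=12-19=-7
mov [24], ebx → M[24]=6
halt.

6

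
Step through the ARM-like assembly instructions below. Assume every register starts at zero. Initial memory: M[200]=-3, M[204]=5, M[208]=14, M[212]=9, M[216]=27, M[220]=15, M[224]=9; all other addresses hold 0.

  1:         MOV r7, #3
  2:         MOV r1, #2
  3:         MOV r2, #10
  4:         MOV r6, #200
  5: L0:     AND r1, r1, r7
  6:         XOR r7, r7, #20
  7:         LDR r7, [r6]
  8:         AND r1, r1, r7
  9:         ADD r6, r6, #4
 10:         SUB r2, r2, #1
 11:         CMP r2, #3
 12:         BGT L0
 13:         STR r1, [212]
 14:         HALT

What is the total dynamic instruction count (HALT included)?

after MOV r7, #3: r7=3
after MOV r1, #2: r1=2
after MOV r2, #10: r2=10
after MOV r6, #200: r6=200
after AND r1, r1, r7: r1=2&3=2
after XOR r7, r7, #20: r7=3^20=23
after LDR r7, [r6]: r7=M[200]=-3
after AND r1, r1, r7: r1=2&(-3)=0
after ADD r6, r6, #4: r6=200+4=204
after SUB r2, r2, #1: r2=10-1=9
CMP r2, #3  (cmp 9,3)
BGT L0: taken
after AND r1, r1, r7: r1=0&(-3)=0
after XOR r7, r7, #20: r7=(-3)^20=-23
after LDR r7, [r6]: r7=M[204]=5
after AND r1, r1, r7: r1=0&5=0
after ADD r6, r6, #4: r6=204+4=208
after SUB r2, r2, #1: r2=9-1=8
CMP r2, #3  (cmp 8,3)
BGT L0: taken
after AND r1, r1, r7: r1=0&5=0
after XOR r7, r7, #20: r7=5^20=17
after LDR r7, [r6]: r7=M[208]=14
after AND r1, r1, r7: r1=0&14=0
after ADD r6, r6, #4: r6=208+4=212
after SUB r2, r2, #1: r2=8-1=7
CMP r2, #3  (cmp 7,3)
BGT L0: taken
after AND r1, r1, r7: r1=0&14=0
after XOR r7, r7, #20: r7=14^20=26
after LDR r7, [r6]: r7=M[212]=9
after AND r1, r1, r7: r1=0&9=0
after ADD r6, r6, #4: r6=212+4=216
after SUB r2, r2, #1: r2=7-1=6
CMP r2, #3  (cmp 6,3)
BGT L0: taken
after AND r1, r1, r7: r1=0&9=0
after XOR r7, r7, #20: r7=9^20=29
after LDR r7, [r6]: r7=M[216]=27
after AND r1, r1, r7: r1=0&27=0
after ADD r6, r6, #4: r6=216+4=220
after SUB r2, r2, #1: r2=6-1=5
CMP r2, #3  (cmp 5,3)
BGT L0: taken
after AND r1, r1, r7: r1=0&27=0
after XOR r7, r7, #20: r7=27^20=15
after LDR r7, [r6]: r7=M[220]=15
after AND r1, r1, r7: r1=0&15=0
after ADD r6, r6, #4: r6=220+4=224
after SUB r2, r2, #1: r2=5-1=4
CMP r2, #3  (cmp 4,3)
BGT L0: taken
after AND r1, r1, r7: r1=0&15=0
after XOR r7, r7, #20: r7=15^20=27
after LDR r7, [r6]: r7=M[224]=9
after AND r1, r1, r7: r1=0&9=0
after ADD r6, r6, #4: r6=224+4=228
after SUB r2, r2, #1: r2=4-1=3
CMP r2, #3  (cmp 3,3)
BGT L0: not taken
STR r1, [212] → M[212]=0
halt.
Total executed instructions: 62.

62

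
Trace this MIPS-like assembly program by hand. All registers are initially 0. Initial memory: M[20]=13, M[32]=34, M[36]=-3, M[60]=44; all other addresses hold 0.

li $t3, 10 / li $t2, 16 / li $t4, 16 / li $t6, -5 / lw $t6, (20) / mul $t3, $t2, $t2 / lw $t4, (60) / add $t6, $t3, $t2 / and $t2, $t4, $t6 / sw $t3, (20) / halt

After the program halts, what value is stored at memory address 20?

$t3=10
$t2=16
$t4=16
$t6=-5
$t6=M[20]=13
$t3=16*16=256
$t4=M[60]=44
$t6=256+16=272
$t2=44&272=0
sw $t3, (20) → M[20]=256
halt.

256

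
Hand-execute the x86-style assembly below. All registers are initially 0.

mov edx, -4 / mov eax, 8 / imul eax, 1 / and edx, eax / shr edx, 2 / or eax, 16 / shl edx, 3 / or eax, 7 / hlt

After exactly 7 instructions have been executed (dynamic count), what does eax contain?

after mov edx, -4: edx=-4
after mov eax, 8: eax=8
after imul eax, 1: eax=8*1=8
after and edx, eax: edx=(-4)&8=8
after shr edx, 2: edx=8>>2=2
after or eax, 16: eax=8|16=24
after shl edx, 3: edx=2<<3=16
After step 7: eax = 24.

24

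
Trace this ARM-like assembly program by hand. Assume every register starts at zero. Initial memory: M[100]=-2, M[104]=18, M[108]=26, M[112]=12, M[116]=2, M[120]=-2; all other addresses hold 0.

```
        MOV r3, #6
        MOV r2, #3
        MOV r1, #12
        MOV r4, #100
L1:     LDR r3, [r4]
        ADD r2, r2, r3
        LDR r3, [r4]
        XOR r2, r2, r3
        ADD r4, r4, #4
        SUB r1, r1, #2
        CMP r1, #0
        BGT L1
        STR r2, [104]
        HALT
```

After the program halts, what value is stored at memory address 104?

-33

r3=6
r2=3
r1=12
r4=100
r3=M[100]=-2
r2=3+(-2)=1
r3=M[100]=-2
r2=1^(-2)=-1
r4=100+4=104
r1=12-2=10
CMP r1, #0  (cmp 10,0)
BGT L1: taken
r3=M[104]=18
r2=(-1)+18=17
r3=M[104]=18
r2=17^18=3
r4=104+4=108
r1=10-2=8
CMP r1, #0  (cmp 8,0)
BGT L1: taken
r3=M[108]=26
r2=3+26=29
r3=M[108]=26
r2=29^26=7
r4=108+4=112
r1=8-2=6
CMP r1, #0  (cmp 6,0)
BGT L1: taken
r3=M[112]=12
r2=7+12=19
r3=M[112]=12
r2=19^12=31
r4=112+4=116
r1=6-2=4
CMP r1, #0  (cmp 4,0)
BGT L1: taken
r3=M[116]=2
r2=31+2=33
r3=M[116]=2
r2=33^2=35
r4=116+4=120
r1=4-2=2
CMP r1, #0  (cmp 2,0)
BGT L1: taken
r3=M[120]=-2
r2=35+(-2)=33
r3=M[120]=-2
r2=33^(-2)=-33
r4=120+4=124
r1=2-2=0
CMP r1, #0  (cmp 0,0)
BGT L1: not taken
STR r2, [104] → M[104]=-33
halt.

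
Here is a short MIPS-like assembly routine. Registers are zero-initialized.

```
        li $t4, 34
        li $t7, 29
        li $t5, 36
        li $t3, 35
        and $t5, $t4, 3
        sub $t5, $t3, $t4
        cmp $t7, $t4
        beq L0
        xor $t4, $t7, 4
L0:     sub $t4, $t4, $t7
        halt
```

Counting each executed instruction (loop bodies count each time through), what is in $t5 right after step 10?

1

$t4=34
$t7=29
$t5=36
$t3=35
$t5=34&3=2
$t5=35-34=1
cmp $t7, $t4  (cmp 29,34)
beq L0: not taken
$t4=29^4=25
$t4=25-29=-4
After step 10: $t5 = 1.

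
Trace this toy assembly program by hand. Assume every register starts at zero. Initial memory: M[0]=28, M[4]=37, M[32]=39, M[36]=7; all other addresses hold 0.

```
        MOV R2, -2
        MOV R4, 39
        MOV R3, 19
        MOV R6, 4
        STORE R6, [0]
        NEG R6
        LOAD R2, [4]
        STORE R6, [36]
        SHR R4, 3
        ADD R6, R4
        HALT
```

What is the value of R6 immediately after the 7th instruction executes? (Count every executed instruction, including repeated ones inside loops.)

R2=-2
R4=39
R3=19
R6=4
STORE R6, [0] → M[0]=4
R6=-(4)=-4
R2=M[4]=37
After step 7: R6 = -4.

-4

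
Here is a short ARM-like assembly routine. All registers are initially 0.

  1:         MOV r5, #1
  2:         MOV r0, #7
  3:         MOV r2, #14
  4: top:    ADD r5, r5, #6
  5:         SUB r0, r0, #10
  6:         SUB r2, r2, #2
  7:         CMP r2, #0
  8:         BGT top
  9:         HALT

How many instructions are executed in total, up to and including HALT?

39

r5=1
r0=7
r2=14
r5=1+6=7
r0=7-10=-3
r2=14-2=12
CMP r2, #0  (cmp 12,0)
BGT top: taken
r5=7+6=13
r0=(-3)-10=-13
r2=12-2=10
CMP r2, #0  (cmp 10,0)
BGT top: taken
r5=13+6=19
r0=(-13)-10=-23
r2=10-2=8
CMP r2, #0  (cmp 8,0)
BGT top: taken
r5=19+6=25
r0=(-23)-10=-33
r2=8-2=6
CMP r2, #0  (cmp 6,0)
BGT top: taken
r5=25+6=31
r0=(-33)-10=-43
r2=6-2=4
CMP r2, #0  (cmp 4,0)
BGT top: taken
r5=31+6=37
r0=(-43)-10=-53
r2=4-2=2
CMP r2, #0  (cmp 2,0)
BGT top: taken
r5=37+6=43
r0=(-53)-10=-63
r2=2-2=0
CMP r2, #0  (cmp 0,0)
BGT top: not taken
halt.
Total executed instructions: 39.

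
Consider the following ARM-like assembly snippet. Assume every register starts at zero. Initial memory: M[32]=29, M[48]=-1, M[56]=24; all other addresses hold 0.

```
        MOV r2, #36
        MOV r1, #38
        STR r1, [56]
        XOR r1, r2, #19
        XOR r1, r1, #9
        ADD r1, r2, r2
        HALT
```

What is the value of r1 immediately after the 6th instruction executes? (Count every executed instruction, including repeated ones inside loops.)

MOV r2, #36 → r2=36
MOV r1, #38 → r1=38
STR r1, [56] → M[56]=38
XOR r1, r2, #19 → r1=36^19=55
XOR r1, r1, #9 → r1=55^9=62
ADD r1, r2, r2 → r1=36+36=72
After step 6: r1 = 72.

72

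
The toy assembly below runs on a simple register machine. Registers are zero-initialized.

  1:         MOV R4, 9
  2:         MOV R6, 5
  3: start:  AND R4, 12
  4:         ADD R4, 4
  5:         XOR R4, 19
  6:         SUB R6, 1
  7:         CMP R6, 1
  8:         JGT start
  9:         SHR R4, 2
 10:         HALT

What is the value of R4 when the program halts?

6

MOV R4, 9 → R4=9
MOV R6, 5 → R6=5
AND R4, 12 → R4=9&12=8
ADD R4, 4 → R4=8+4=12
XOR R4, 19 → R4=12^19=31
SUB R6, 1 → R6=5-1=4
CMP R6, 1  (cmp 4,1)
JGT start: taken
AND R4, 12 → R4=31&12=12
ADD R4, 4 → R4=12+4=16
XOR R4, 19 → R4=16^19=3
SUB R6, 1 → R6=4-1=3
CMP R6, 1  (cmp 3,1)
JGT start: taken
AND R4, 12 → R4=3&12=0
ADD R4, 4 → R4=0+4=4
XOR R4, 19 → R4=4^19=23
SUB R6, 1 → R6=3-1=2
CMP R6, 1  (cmp 2,1)
JGT start: taken
AND R4, 12 → R4=23&12=4
ADD R4, 4 → R4=4+4=8
XOR R4, 19 → R4=8^19=27
SUB R6, 1 → R6=2-1=1
CMP R6, 1  (cmp 1,1)
JGT start: not taken
SHR R4, 2 → R4=27>>2=6
halt.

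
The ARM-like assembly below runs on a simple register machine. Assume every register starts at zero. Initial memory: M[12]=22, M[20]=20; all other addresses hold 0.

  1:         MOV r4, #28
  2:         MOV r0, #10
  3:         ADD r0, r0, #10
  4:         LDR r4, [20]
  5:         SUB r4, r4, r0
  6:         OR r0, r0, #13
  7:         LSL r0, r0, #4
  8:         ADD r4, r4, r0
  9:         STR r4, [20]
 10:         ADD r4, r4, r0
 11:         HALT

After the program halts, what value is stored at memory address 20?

MOV r4, #28 → r4=28
MOV r0, #10 → r0=10
ADD r0, r0, #10 → r0=10+10=20
LDR r4, [20] → r4=M[20]=20
SUB r4, r4, r0 → r4=20-20=0
OR r0, r0, #13 → r0=20|13=29
LSL r0, r0, #4 → r0=29<<4=464
ADD r4, r4, r0 → r4=0+464=464
STR r4, [20] → M[20]=464
ADD r4, r4, r0 → r4=464+464=928
halt.

464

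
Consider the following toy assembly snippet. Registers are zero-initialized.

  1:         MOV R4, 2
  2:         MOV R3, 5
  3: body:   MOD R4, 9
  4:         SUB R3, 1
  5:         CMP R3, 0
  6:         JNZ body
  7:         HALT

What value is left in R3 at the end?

0

R4=2
R3=5
R4=2%9=2
R3=5-1=4
CMP R3, 0  (cmp 4,0)
JNZ body: taken
R4=2%9=2
R3=4-1=3
CMP R3, 0  (cmp 3,0)
JNZ body: taken
R4=2%9=2
R3=3-1=2
CMP R3, 0  (cmp 2,0)
JNZ body: taken
R4=2%9=2
R3=2-1=1
CMP R3, 0  (cmp 1,0)
JNZ body: taken
R4=2%9=2
R3=1-1=0
CMP R3, 0  (cmp 0,0)
JNZ body: not taken
halt.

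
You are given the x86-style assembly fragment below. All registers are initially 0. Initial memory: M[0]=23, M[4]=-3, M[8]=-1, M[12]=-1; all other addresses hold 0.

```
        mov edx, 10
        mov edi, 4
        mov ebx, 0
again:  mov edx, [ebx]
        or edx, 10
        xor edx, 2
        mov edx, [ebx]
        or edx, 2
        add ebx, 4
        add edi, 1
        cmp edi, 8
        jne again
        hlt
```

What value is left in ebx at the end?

edx=10
edi=4
ebx=0
edx=M[0]=23
edx=23|10=31
edx=31^2=29
edx=M[0]=23
edx=23|2=23
ebx=0+4=4
edi=4+1=5
cmp edi, 8  (cmp 5,8)
jne again: taken
edx=M[4]=-3
edx=(-3)|10=-1
edx=(-1)^2=-3
edx=M[4]=-3
edx=(-3)|2=-1
ebx=4+4=8
edi=5+1=6
cmp edi, 8  (cmp 6,8)
jne again: taken
edx=M[8]=-1
edx=(-1)|10=-1
edx=(-1)^2=-3
edx=M[8]=-1
edx=(-1)|2=-1
ebx=8+4=12
edi=6+1=7
cmp edi, 8  (cmp 7,8)
jne again: taken
edx=M[12]=-1
edx=(-1)|10=-1
edx=(-1)^2=-3
edx=M[12]=-1
edx=(-1)|2=-1
ebx=12+4=16
edi=7+1=8
cmp edi, 8  (cmp 8,8)
jne again: not taken
halt.

16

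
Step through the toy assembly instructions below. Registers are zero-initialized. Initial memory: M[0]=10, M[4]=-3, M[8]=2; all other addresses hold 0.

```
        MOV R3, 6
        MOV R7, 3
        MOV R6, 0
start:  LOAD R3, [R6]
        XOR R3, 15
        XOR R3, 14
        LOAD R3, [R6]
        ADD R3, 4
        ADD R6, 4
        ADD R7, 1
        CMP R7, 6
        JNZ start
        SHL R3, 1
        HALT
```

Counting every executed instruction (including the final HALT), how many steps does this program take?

MOV R3, 6 → R3=6
MOV R7, 3 → R7=3
MOV R6, 0 → R6=0
LOAD R3, [R6] → R3=M[0]=10
XOR R3, 15 → R3=10^15=5
XOR R3, 14 → R3=5^14=11
LOAD R3, [R6] → R3=M[0]=10
ADD R3, 4 → R3=10+4=14
ADD R6, 4 → R6=0+4=4
ADD R7, 1 → R7=3+1=4
CMP R7, 6  (cmp 4,6)
JNZ start: taken
LOAD R3, [R6] → R3=M[4]=-3
XOR R3, 15 → R3=(-3)^15=-14
XOR R3, 14 → R3=(-14)^14=-4
LOAD R3, [R6] → R3=M[4]=-3
ADD R3, 4 → R3=(-3)+4=1
ADD R6, 4 → R6=4+4=8
ADD R7, 1 → R7=4+1=5
CMP R7, 6  (cmp 5,6)
JNZ start: taken
LOAD R3, [R6] → R3=M[8]=2
XOR R3, 15 → R3=2^15=13
XOR R3, 14 → R3=13^14=3
LOAD R3, [R6] → R3=M[8]=2
ADD R3, 4 → R3=2+4=6
ADD R6, 4 → R6=8+4=12
ADD R7, 1 → R7=5+1=6
CMP R7, 6  (cmp 6,6)
JNZ start: not taken
SHL R3, 1 → R3=6<<1=12
halt.
Total executed instructions: 32.

32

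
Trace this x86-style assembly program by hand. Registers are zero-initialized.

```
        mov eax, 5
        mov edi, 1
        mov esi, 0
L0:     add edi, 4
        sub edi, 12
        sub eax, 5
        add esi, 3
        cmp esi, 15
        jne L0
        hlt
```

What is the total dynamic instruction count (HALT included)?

34

eax=5
edi=1
esi=0
edi=1+4=5
edi=5-12=-7
eax=5-5=0
esi=0+3=3
cmp esi, 15  (cmp 3,15)
jne L0: taken
edi=(-7)+4=-3
edi=(-3)-12=-15
eax=0-5=-5
esi=3+3=6
cmp esi, 15  (cmp 6,15)
jne L0: taken
edi=(-15)+4=-11
edi=(-11)-12=-23
eax=(-5)-5=-10
esi=6+3=9
cmp esi, 15  (cmp 9,15)
jne L0: taken
edi=(-23)+4=-19
edi=(-19)-12=-31
eax=(-10)-5=-15
esi=9+3=12
cmp esi, 15  (cmp 12,15)
jne L0: taken
edi=(-31)+4=-27
edi=(-27)-12=-39
eax=(-15)-5=-20
esi=12+3=15
cmp esi, 15  (cmp 15,15)
jne L0: not taken
halt.
Total executed instructions: 34.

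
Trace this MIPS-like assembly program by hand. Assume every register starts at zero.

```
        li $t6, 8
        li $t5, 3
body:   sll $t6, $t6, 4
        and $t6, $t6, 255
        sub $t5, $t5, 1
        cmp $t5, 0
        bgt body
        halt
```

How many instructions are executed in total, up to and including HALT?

li $t6, 8 → $t6=8
li $t5, 3 → $t5=3
sll $t6, $t6, 4 → $t6=8<<4=128
and $t6, $t6, 255 → $t6=128&255=128
sub $t5, $t5, 1 → $t5=3-1=2
cmp $t5, 0  (cmp 2,0)
bgt body: taken
sll $t6, $t6, 4 → $t6=128<<4=2048
and $t6, $t6, 255 → $t6=2048&255=0
sub $t5, $t5, 1 → $t5=2-1=1
cmp $t5, 0  (cmp 1,0)
bgt body: taken
sll $t6, $t6, 4 → $t6=0<<4=0
and $t6, $t6, 255 → $t6=0&255=0
sub $t5, $t5, 1 → $t5=1-1=0
cmp $t5, 0  (cmp 0,0)
bgt body: not taken
halt.
Total executed instructions: 18.

18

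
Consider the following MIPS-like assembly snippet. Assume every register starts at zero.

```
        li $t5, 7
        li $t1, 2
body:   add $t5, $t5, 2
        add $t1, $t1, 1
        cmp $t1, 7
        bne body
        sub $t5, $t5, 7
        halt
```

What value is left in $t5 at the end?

10

li $t5, 7 → $t5=7
li $t1, 2 → $t1=2
add $t5, $t5, 2 → $t5=7+2=9
add $t1, $t1, 1 → $t1=2+1=3
cmp $t1, 7  (cmp 3,7)
bne body: taken
add $t5, $t5, 2 → $t5=9+2=11
add $t1, $t1, 1 → $t1=3+1=4
cmp $t1, 7  (cmp 4,7)
bne body: taken
add $t5, $t5, 2 → $t5=11+2=13
add $t1, $t1, 1 → $t1=4+1=5
cmp $t1, 7  (cmp 5,7)
bne body: taken
add $t5, $t5, 2 → $t5=13+2=15
add $t1, $t1, 1 → $t1=5+1=6
cmp $t1, 7  (cmp 6,7)
bne body: taken
add $t5, $t5, 2 → $t5=15+2=17
add $t1, $t1, 1 → $t1=6+1=7
cmp $t1, 7  (cmp 7,7)
bne body: not taken
sub $t5, $t5, 7 → $t5=17-7=10
halt.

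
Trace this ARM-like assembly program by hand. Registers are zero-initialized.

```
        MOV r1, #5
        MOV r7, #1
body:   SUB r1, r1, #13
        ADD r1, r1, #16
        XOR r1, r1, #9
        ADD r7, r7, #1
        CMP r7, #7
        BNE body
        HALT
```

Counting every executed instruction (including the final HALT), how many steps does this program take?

39

r1=5
r7=1
r1=5-13=-8
r1=(-8)+16=8
r1=8^9=1
r7=1+1=2
CMP r7, #7  (cmp 2,7)
BNE body: taken
r1=1-13=-12
r1=(-12)+16=4
r1=4^9=13
r7=2+1=3
CMP r7, #7  (cmp 3,7)
BNE body: taken
r1=13-13=0
r1=0+16=16
r1=16^9=25
r7=3+1=4
CMP r7, #7  (cmp 4,7)
BNE body: taken
r1=25-13=12
r1=12+16=28
r1=28^9=21
r7=4+1=5
CMP r7, #7  (cmp 5,7)
BNE body: taken
r1=21-13=8
r1=8+16=24
r1=24^9=17
r7=5+1=6
CMP r7, #7  (cmp 6,7)
BNE body: taken
r1=17-13=4
r1=4+16=20
r1=20^9=29
r7=6+1=7
CMP r7, #7  (cmp 7,7)
BNE body: not taken
halt.
Total executed instructions: 39.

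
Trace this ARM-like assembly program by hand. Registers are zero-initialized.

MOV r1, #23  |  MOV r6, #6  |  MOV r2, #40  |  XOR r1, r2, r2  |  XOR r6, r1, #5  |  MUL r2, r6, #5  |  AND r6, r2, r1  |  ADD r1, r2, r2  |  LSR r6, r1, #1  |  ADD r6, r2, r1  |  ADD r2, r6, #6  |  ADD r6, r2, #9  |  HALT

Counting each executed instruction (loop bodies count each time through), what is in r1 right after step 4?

MOV r1, #23 → r1=23
MOV r6, #6 → r6=6
MOV r2, #40 → r2=40
XOR r1, r2, r2 → r1=40^40=0
After step 4: r1 = 0.

0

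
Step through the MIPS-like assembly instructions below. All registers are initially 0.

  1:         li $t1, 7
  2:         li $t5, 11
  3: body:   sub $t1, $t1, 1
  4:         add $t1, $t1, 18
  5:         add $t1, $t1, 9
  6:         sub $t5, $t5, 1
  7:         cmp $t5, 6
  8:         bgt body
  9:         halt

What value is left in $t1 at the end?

137

after li $t1, 7: $t1=7
after li $t5, 11: $t5=11
after sub $t1, $t1, 1: $t1=7-1=6
after add $t1, $t1, 18: $t1=6+18=24
after add $t1, $t1, 9: $t1=24+9=33
after sub $t5, $t5, 1: $t5=11-1=10
cmp $t5, 6  (cmp 10,6)
bgt body: taken
after sub $t1, $t1, 1: $t1=33-1=32
after add $t1, $t1, 18: $t1=32+18=50
after add $t1, $t1, 9: $t1=50+9=59
after sub $t5, $t5, 1: $t5=10-1=9
cmp $t5, 6  (cmp 9,6)
bgt body: taken
after sub $t1, $t1, 1: $t1=59-1=58
after add $t1, $t1, 18: $t1=58+18=76
after add $t1, $t1, 9: $t1=76+9=85
after sub $t5, $t5, 1: $t5=9-1=8
cmp $t5, 6  (cmp 8,6)
bgt body: taken
after sub $t1, $t1, 1: $t1=85-1=84
after add $t1, $t1, 18: $t1=84+18=102
after add $t1, $t1, 9: $t1=102+9=111
after sub $t5, $t5, 1: $t5=8-1=7
cmp $t5, 6  (cmp 7,6)
bgt body: taken
after sub $t1, $t1, 1: $t1=111-1=110
after add $t1, $t1, 18: $t1=110+18=128
after add $t1, $t1, 9: $t1=128+9=137
after sub $t5, $t5, 1: $t5=7-1=6
cmp $t5, 6  (cmp 6,6)
bgt body: not taken
halt.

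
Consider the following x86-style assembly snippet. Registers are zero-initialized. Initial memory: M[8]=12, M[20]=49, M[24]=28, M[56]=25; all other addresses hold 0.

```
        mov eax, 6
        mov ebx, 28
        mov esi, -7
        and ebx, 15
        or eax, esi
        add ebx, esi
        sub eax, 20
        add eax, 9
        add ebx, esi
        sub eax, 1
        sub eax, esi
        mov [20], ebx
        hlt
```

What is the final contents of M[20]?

after mov eax, 6: eax=6
after mov ebx, 28: ebx=28
after mov esi, -7: esi=-7
after and ebx, 15: ebx=28&15=12
after or eax, esi: eax=6|(-7)=-1
after add ebx, esi: ebx=12+(-7)=5
after sub eax, 20: eax=(-1)-20=-21
after add eax, 9: eax=(-21)+9=-12
after add ebx, esi: ebx=5+(-7)=-2
after sub eax, 1: eax=(-12)-1=-13
after sub eax, esi: eax=(-13)-(-7)=-6
mov [20], ebx → M[20]=-2
halt.

-2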